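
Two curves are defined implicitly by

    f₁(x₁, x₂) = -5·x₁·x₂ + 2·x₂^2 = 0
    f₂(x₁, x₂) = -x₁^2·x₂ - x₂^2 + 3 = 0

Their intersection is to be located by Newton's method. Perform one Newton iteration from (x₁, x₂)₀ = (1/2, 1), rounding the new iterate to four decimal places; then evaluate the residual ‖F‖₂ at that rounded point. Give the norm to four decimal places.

0.8923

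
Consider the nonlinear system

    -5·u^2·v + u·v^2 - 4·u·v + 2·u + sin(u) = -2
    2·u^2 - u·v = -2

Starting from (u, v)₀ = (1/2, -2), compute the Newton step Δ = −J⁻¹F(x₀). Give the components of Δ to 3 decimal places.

At (1/2, -2): F = (11.97943, 3.500).
Jacobian J = [[-10·u·v + v^2 - 4·v + cos(u) + 2, -5·u^2 + 2·u·v - 4·u], [4·u - v, -u]].
At the point, J = [[24.87758, -5.250], [4.000, -0.500]] (det J = 8.56121).
Solving J·Δ = −F gives Δ = (-1.447, -4.573).

(-1.447, -4.573)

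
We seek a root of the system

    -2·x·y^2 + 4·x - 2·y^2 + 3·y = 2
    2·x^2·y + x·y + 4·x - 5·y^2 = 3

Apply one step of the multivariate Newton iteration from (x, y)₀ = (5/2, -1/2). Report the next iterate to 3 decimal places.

At (5/2, -1/2): F = (4.750, -1.750).
Jacobian J = [[-2·y^2 + 4, -4·x·y - 4·y + 3], [4·x·y + y + 4, 2·x^2 + x - 10·y]].
At the point, J = [[3.500, 10.000], [-1.500, 20.000]] (det J = 85.000).
Solving J·Δ = −F gives Δ = (-1.324, -0.012).
Then the next iterate is (x, y)₁ = (1.176, -0.512).

(1.176, -0.512)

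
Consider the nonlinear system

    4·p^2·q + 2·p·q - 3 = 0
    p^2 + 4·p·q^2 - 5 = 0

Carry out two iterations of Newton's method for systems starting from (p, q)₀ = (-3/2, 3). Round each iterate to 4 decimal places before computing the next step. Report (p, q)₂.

(-1.3250, 0.5873)

At (-3/2, 3): F = (15.0000, -56.7500).
Jacobian J = [[8·p·q + 2·q, 4·p^2 + 2·p], [2·p + 4·q^2, 8·p·q]].
At the point, J = [[-30.0000, 6.0000], [33.0000, -36.0000]] (det J = 882.0000).
Solving J·Δ = −F gives Δ = (0.2262, -1.3690).
Then the next iterate is (p, q)₁ = (-1.2738, 1.6310).
Round to (-1.2738, 1.6310) and repeat: F = (3.430488, -16.931486), J = [[-13.358542, 3.942666], [8.093044, -16.620542]].
Δ = (-0.0512, -1.0437), so (p, q)₂ = (-1.3250, 0.5873).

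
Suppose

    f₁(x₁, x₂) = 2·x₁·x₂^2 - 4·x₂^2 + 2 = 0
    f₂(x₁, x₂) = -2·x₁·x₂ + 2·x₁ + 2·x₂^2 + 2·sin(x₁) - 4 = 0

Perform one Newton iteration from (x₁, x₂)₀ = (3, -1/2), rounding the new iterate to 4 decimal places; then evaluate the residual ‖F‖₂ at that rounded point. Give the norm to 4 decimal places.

At (3, -1/2): F = (2.5000, 5.782240).
Jacobian J = [[2·x₂^2, 4·x₁·x₂ - 8·x₂], [-2·x₂ + 2·cos(x₁) + 2, -2·x₁ + 4·x₂]].
At the point, J = [[0.5000, -2.0000], [1.020015, -8.0000]] (det J = -1.959970).
Solving J·Δ = −F gives Δ = (-4.3039, 0.1740).
Then the next iterate is (x₁, x₂)₁ = (-1.3039, -0.3260).
Re-evaluating at (-1.3039, -0.3260): F = (1.297749, -9.174579), so ‖F‖₂ = 9.2659.

9.2659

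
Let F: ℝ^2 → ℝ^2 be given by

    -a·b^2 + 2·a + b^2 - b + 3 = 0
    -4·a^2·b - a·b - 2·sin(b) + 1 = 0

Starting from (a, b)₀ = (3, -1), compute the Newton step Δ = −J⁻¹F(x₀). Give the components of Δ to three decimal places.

(-3.873, -1.376)

At (3, -1): F = (8.000, 41.68294).
Jacobian J = [[-b^2 + 2, -2·a·b + 2·b - 1], [-8·a·b - b, -4·a^2 - a - 2·cos(b)]].
At the point, J = [[1.000, 3.000], [25.000, -40.08060]] (det J = -115.08060).
Solving J·Δ = −F gives Δ = (-3.873, -1.376).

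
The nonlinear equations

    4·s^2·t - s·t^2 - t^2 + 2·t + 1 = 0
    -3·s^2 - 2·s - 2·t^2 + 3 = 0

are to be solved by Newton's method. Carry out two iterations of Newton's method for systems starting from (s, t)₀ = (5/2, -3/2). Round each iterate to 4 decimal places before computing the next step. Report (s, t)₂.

(0.6705, -0.8672)

At (5/2, -3/2): F = (-47.3750, -25.2500).
Jacobian J = [[8·s·t - t^2, 4·s^2 - 2·s·t - 2·t + 2], [-6·s - 2, -4·t]].
At the point, J = [[-32.2500, 37.5000], [-17.0000, 6.0000]] (det J = 444.0000).
Solving J·Δ = −F gives Δ = (-1.4924, -0.0201).
Then the next iterate is (s, t)₁ = (1.0076, -1.5201).
Round to (1.0076, -1.5201) and repeat: F = (-12.852343, -6.682381), J = [[-14.563926, 12.164537], [-8.0456, 6.0804]].
Δ = (-0.3371, 0.6529), so (s, t)₂ = (0.6705, -0.8672).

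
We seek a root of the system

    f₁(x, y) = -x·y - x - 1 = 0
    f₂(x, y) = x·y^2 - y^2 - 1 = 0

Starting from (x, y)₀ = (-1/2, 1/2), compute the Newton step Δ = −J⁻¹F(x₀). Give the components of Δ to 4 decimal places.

At (-1/2, 1/2): F = (-0.2500, -1.3750).
Jacobian J = [[-y - 1, -x], [y^2, 2·x·y - 2·y]].
At the point, J = [[-1.5000, 0.5000], [0.2500, -1.5000]] (det J = 2.1250).
Solving J·Δ = −F gives Δ = (-0.5000, -1.0000).

(-0.5000, -1.0000)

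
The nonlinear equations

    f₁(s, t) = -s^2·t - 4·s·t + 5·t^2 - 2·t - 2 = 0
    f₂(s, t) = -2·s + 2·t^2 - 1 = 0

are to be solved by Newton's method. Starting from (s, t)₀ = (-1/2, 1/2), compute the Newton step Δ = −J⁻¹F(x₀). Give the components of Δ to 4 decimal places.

At (-1/2, 1/2): F = (-0.8750, 0.5000).
Jacobian J = [[-2·s·t - 4·t, -s^2 - 4·s + 10·t - 2], [-2, 4·t]].
At the point, J = [[-1.5000, 4.7500], [-2.0000, 2.0000]] (det J = 6.5000).
Solving J·Δ = −F gives Δ = (0.6346, 0.3846).

(0.6346, 0.3846)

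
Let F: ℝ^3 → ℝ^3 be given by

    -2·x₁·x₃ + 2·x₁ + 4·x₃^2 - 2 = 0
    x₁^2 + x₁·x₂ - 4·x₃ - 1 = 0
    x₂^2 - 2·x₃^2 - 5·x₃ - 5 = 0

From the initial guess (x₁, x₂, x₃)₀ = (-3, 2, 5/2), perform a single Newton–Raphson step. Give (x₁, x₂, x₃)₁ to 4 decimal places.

(-4.5159, 3.2287, 1.0943)

At (-3, 2, 5/2): F = (32.0000, -8.0000, -26.0000).
Jacobian J = [[-2·x₃ + 2, 0, -2·x₁ + 8·x₃], [2·x₁ + x₂, x₁, -4], [0, 2·x₂, -4·x₃ - 5]].
At the point, J = [[-3.0000, 0.0000, 26.0000], [-4.0000, -3.0000, -4.0000], [0.0000, 4.0000, -15.0000]] (det J = -599.0000).
Solving J·Δ = −F gives Δ = (-1.5159, 1.2287, -1.4057).
Then the next iterate is (x₁, x₂, x₃)₁ = (-4.5159, 3.2287, 1.0943).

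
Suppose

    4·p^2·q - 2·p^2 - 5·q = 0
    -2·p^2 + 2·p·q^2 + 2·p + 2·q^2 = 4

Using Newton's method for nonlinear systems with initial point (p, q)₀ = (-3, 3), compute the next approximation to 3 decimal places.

At (-3, 3): F = (75.000, -64.000).
Jacobian J = [[8·p·q - 4·p, 4·p^2 - 5], [-4·p + 2·q^2 + 2, 4·p·q + 4·q]].
At the point, J = [[-60.000, 31.000], [32.000, -24.000]] (det J = 448.000).
Solving J·Δ = −F gives Δ = (-0.411, -3.214).
Then the next iterate is (p, q)₁ = (-3.411, -0.214).

(-3.411, -0.214)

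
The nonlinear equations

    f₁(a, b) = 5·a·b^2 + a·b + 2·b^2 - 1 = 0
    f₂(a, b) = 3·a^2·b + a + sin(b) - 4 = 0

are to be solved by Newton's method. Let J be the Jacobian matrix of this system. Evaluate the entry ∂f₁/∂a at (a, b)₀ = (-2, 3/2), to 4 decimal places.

∂f₁/∂a = 5·b^2 + b.
At (-2, 3/2) this is 12.7500.

12.7500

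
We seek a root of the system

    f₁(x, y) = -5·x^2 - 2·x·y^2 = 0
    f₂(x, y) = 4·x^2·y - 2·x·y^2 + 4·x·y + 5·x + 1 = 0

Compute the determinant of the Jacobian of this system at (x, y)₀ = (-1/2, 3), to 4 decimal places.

13.0000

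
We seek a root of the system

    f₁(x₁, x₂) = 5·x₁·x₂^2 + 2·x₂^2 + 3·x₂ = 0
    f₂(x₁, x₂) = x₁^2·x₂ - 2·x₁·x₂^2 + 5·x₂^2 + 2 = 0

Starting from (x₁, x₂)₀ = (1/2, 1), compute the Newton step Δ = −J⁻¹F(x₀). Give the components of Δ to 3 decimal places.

At (1/2, 1): F = (7.500, 6.250).
Jacobian J = [[5·x₂^2, 10·x₁·x₂ + 4·x₂ + 3], [2·x₁·x₂ - 2·x₂^2, x₁^2 - 4·x₁·x₂ + 10·x₂]].
At the point, J = [[5.000, 12.000], [-1.000, 8.250]] (det J = 53.250).
Solving J·Δ = −F gives Δ = (0.246, -0.728).

(0.246, -0.728)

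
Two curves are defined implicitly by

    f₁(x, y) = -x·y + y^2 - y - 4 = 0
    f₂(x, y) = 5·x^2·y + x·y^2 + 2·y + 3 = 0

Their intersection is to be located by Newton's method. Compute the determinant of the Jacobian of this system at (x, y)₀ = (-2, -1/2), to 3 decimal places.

12.000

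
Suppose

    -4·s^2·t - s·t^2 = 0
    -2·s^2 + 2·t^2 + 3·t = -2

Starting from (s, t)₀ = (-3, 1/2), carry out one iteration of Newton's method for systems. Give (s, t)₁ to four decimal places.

At (-3, 1/2): F = (-17.2500, -14.0000).
Jacobian J = [[-8·s·t - t^2, -4·s^2 - 2·s·t], [-4·s, 4·t + 3]].
At the point, J = [[11.7500, -33.0000], [12.0000, 5.0000]] (det J = 454.7500).
Solving J·Δ = −F gives Δ = (1.2056, -0.0935).
Then the next iterate is (s, t)₁ = (-1.7944, 0.4065).

(-1.7944, 0.4065)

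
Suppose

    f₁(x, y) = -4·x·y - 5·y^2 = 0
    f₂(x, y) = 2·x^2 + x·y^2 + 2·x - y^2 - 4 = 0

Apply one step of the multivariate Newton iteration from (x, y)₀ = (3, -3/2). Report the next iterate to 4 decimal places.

(1.6549, -1.0597)

At (3, -3/2): F = (6.7500, 24.5000).
Jacobian J = [[-4·y, -4·x - 10·y], [4·x + y^2 + 2, 2·x·y - 2·y]].
At the point, J = [[6.0000, 3.0000], [16.2500, -6.0000]] (det J = -84.7500).
Solving J·Δ = −F gives Δ = (-1.3451, 0.4403).
Then the next iterate is (x, y)₁ = (1.6549, -1.0597).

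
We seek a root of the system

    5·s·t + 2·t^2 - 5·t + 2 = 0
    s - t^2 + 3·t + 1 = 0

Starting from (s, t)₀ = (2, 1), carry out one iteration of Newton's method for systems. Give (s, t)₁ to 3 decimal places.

(-7.000, 5.000)

At (2, 1): F = (9.000, 5.000).
Jacobian J = [[5·t, 5·s + 4·t - 5], [1, -2·t + 3]].
At the point, J = [[5.000, 9.000], [1.000, 1.000]] (det J = -4.000).
Solving J·Δ = −F gives Δ = (-9.000, 4.000).
Then the next iterate is (s, t)₁ = (-7.000, 5.000).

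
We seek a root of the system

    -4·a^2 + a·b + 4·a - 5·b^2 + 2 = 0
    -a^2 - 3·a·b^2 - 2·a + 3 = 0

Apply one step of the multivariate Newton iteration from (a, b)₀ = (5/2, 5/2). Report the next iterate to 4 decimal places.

(5.0256, -0.7043)

At (5/2, 5/2): F = (-38.0000, -55.1250).
Jacobian J = [[-8·a + b + 4, a - 10·b], [-2·a - 3·b^2 - 2, -6·a·b]].
At the point, J = [[-13.5000, -22.5000], [-25.7500, -37.5000]] (det J = -73.1250).
Solving J·Δ = −F gives Δ = (2.5256, -3.2043).
Then the next iterate is (a, b)₁ = (5.0256, -0.7043).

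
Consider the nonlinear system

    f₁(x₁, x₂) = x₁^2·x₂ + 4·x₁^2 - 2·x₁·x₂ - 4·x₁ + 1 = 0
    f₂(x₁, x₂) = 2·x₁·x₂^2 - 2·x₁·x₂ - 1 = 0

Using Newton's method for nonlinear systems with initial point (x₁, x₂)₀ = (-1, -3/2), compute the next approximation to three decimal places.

At (-1, -3/2): F = (4.500, -8.500).
Jacobian J = [[2·x₁·x₂ + 8·x₁ - 2·x₂ - 4, x₁^2 - 2·x₁], [2·x₂^2 - 2·x₂, 4·x₁·x₂ - 2·x₁]].
At the point, J = [[-6.000, 3.000], [7.500, 8.000]] (det J = -70.500).
Solving J·Δ = −F gives Δ = (0.872, 0.245).
Then the next iterate is (x₁, x₂)₁ = (-0.128, -1.255).

(-0.128, -1.255)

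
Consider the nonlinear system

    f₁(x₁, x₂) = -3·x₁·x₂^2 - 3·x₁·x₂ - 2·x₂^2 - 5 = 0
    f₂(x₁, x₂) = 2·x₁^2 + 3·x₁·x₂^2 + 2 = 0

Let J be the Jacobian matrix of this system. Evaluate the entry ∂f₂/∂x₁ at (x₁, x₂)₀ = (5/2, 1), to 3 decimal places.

13.000

∂f₂/∂x₁ = 4·x₁ + 3·x₂^2.
At (5/2, 1) this is 13.000.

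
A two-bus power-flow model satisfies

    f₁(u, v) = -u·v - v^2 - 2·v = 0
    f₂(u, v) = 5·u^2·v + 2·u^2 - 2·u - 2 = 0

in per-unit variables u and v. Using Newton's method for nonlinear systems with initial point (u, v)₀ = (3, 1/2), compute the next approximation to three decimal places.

(2.441, 0.088)

At (3, 1/2): F = (-2.750, 32.500).
Jacobian J = [[-v, -u - 2·v - 2], [10·u·v + 4·u - 2, 5·u^2]].
At the point, J = [[-0.500, -6.000], [25.000, 45.000]] (det J = 127.500).
Solving J·Δ = −F gives Δ = (-0.559, -0.412).
Then the next iterate is (u, v)₁ = (2.441, 0.088).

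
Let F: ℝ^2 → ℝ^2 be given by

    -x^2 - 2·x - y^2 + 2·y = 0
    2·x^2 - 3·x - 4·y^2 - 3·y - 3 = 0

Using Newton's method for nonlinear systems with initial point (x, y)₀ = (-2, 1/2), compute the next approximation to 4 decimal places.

(-6.5833, 8.9167)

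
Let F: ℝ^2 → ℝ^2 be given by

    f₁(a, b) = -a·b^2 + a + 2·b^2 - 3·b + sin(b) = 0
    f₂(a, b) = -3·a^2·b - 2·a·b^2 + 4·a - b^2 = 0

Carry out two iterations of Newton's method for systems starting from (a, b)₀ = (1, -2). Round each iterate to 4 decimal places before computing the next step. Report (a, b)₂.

(0.4382, 1.3043)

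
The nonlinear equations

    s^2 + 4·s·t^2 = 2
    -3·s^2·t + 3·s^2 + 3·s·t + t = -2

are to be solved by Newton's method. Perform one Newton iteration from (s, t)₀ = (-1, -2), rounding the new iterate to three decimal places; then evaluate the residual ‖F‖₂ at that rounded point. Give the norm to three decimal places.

At (-1, -2): F = (-17.000, 15.000).
Jacobian J = [[2·s + 4·t^2, 8·s·t], [-6·s·t + 6·s + 3·t, -3·s^2 + 3·s + 1]].
At the point, J = [[14.000, 16.000], [-24.000, -5.000]] (det J = 314.000).
Solving J·Δ = −F gives Δ = (0.494, 0.631).
Then the next iterate is (s, t)₁ = (-0.506, -1.369).
Re-evaluating at (-0.506, -1.369): F = (-5.53727, 4.52879), so ‖F‖₂ = 7.153.

7.153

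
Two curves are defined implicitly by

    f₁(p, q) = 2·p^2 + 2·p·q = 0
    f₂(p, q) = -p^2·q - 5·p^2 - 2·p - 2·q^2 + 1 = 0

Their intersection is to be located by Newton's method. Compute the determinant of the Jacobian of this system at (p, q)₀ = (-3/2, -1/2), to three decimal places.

36.250

J = [[4·p + 2·q, 2·p], [-2·p·q - 10·p - 2, -p^2 - 4·q]].
At the point, J = [[-7.000, -3.000], [11.500, -0.250]].
det J = 36.250.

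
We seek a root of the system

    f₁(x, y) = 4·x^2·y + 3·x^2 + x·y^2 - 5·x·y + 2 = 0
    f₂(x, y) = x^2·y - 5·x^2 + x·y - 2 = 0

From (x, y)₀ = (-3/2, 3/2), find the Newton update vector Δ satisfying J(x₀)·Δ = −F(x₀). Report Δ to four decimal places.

At (-3/2, 3/2): F = (30.1250, -12.1250).
Jacobian J = [[8·x·y + 6·x + y^2 - 5·y, 4·x^2 + 2·x·y - 5·x], [2·x·y - 10·x + y, x^2 + x]].
At the point, J = [[-32.2500, 12.0000], [12.0000, 0.7500]] (det J = -168.1875).
Solving J·Δ = −F gives Δ = (0.9994, 0.1756).

(0.9994, 0.1756)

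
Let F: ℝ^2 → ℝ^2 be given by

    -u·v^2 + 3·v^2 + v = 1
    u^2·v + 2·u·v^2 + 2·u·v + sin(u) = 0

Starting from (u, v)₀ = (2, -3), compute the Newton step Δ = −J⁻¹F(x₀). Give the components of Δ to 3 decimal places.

(0.109, 0.804)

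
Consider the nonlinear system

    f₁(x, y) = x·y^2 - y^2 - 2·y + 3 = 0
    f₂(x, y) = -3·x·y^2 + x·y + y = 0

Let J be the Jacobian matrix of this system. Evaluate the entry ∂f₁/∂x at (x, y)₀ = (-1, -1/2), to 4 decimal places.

0.2500

∂f₁/∂x = y^2.
At (-1, -1/2) this is 0.2500.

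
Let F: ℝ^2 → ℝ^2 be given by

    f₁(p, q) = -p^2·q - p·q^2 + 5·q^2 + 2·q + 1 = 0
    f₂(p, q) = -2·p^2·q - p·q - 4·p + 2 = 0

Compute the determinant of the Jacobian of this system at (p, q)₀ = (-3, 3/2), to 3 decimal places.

-313.750

J = [[-2·p·q - q^2, -p^2 - 2·p·q + 10·q + 2], [-4·p·q - q - 4, -2·p^2 - p]].
At the point, J = [[6.750, 17.000], [12.500, -15.000]].
det J = -313.750.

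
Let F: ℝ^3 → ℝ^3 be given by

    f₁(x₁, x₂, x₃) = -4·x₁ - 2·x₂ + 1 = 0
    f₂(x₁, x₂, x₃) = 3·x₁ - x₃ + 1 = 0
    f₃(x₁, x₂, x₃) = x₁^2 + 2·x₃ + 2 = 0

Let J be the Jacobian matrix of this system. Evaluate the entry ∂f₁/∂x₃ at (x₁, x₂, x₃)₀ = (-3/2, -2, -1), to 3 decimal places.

0.000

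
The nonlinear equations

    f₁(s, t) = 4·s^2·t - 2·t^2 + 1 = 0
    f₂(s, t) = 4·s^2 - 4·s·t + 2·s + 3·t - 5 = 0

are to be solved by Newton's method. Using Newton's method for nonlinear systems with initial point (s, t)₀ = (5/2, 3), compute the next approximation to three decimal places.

(1.667, 2.382)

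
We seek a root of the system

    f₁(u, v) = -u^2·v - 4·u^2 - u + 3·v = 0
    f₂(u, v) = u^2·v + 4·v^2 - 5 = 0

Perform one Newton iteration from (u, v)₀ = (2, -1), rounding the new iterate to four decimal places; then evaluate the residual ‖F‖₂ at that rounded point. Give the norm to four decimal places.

At (2, -1): F = (-17.0000, -5.0000).
Jacobian J = [[-2·u·v - 8·u - 1, -u^2 + 3], [2·u·v, u^2 + 8·v]].
At the point, J = [[-13.0000, -1.0000], [-4.0000, -4.0000]] (det J = 48.0000).
Solving J·Δ = −F gives Δ = (-1.3125, 0.0625).
Then the next iterate is (u, v)₁ = (0.6875, -0.9375).
Re-evaluating at (0.6875, -0.9375): F = (-4.947510, -1.927490), so ‖F‖₂ = 5.3097.

5.3097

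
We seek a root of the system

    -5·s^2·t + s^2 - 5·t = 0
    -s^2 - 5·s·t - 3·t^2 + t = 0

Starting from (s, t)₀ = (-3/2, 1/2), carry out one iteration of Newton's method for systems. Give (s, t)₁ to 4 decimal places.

(-1.1350, 0.2395)

At (-3/2, 1/2): F = (-5.8750, 1.2500).
Jacobian J = [[-10·s·t + 2·s, -5·s^2 - 5], [-2·s - 5·t, -5·s - 6·t + 1]].
At the point, J = [[4.5000, -16.2500], [0.5000, 5.5000]] (det J = 32.8750).
Solving J·Δ = −F gives Δ = (0.3650, -0.2605).
Then the next iterate is (s, t)₁ = (-1.1350, 0.2395).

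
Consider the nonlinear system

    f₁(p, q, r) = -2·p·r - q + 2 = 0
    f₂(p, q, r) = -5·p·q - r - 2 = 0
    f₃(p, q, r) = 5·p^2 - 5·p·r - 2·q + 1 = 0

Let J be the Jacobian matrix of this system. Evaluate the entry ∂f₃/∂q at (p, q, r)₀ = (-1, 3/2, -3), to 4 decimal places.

∂f₃/∂q = -2.
At (-1, 3/2, -3) this is -2.0000.

-2.0000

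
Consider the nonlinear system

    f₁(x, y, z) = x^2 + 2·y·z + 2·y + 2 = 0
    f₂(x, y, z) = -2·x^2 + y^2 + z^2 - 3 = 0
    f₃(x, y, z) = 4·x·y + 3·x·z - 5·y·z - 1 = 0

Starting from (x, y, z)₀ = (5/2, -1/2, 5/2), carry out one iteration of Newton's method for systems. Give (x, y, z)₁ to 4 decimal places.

At (5/2, -1/2, 5/2): F = (4.7500, -9.0000, 19.0000).
Jacobian J = [[2·x, 2·z + 2, 2·y], [-4·x, 2·y, 2·z], [4·y + 3·z, 4·x - 5·z, 3·x - 5·y]].
At the point, J = [[5.0000, 7.0000, -1.0000], [-10.0000, -1.0000, 5.0000], [5.5000, -2.5000, 10.0000]] (det J = 874.5000).
Solving J·Δ = −F gives Δ = (-1.4470, 0.2045, -1.0530).
Then the next iterate is (x, y, z)₁ = (1.0530, -0.2955, 1.4470).

(1.0530, -0.2955, 1.4470)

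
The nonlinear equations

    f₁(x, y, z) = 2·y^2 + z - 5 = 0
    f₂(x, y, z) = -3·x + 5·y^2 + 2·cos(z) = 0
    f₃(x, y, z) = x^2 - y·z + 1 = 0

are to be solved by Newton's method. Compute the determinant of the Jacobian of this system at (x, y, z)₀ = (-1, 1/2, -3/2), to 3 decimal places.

J = [[0, 4·y, 1], [-3, 10·y, -2·sin(z)], [2·x, -z, -y]].
At the point, J = [[0.000, 2.000, 1.000], [-3.000, 5.000, 1.99499], [-2.000, 1.500, -0.500]].
det J = -5.480.

-5.480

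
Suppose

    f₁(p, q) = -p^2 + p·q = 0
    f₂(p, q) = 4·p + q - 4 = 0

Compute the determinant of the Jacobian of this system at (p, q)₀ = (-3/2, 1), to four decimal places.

J = [[-2·p + q, p], [4, 1]].
At the point, J = [[4.0000, -1.5000], [4.0000, 1.0000]].
det J = 10.0000.

10.0000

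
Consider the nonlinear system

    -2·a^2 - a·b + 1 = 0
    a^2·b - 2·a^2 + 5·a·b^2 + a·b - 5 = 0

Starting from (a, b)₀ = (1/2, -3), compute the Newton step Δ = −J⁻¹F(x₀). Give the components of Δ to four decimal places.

(4.9706, 13.9412)

At (1/2, -3): F = (2.0000, 14.7500).
Jacobian J = [[-4·a - b, -a], [2·a·b - 4·a + 5·b^2 + b, a^2 + 10·a·b + a]].
At the point, J = [[1.0000, -0.5000], [37.0000, -14.2500]] (det J = 4.2500).
Solving J·Δ = −F gives Δ = (4.9706, 13.9412).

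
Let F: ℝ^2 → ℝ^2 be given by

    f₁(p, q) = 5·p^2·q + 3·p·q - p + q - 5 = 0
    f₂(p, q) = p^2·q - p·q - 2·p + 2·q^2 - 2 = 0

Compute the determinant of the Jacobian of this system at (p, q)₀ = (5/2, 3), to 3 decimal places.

J = [[10·p·q + 3·q - 1, 5·p^2 + 3·p + 1], [2·p·q - q - 2, p^2 - p + 4·q]].
At the point, J = [[83.000, 39.750], [10.000, 15.750]].
det J = 909.750.

909.750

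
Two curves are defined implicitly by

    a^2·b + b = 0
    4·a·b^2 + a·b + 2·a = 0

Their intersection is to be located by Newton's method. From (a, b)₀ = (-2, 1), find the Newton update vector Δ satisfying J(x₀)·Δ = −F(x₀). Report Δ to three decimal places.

At (-2, 1): F = (5.000, -14.000).
Jacobian J = [[2·a·b, a^2 + 1], [4·b^2 + b + 2, 8·a·b + a]].
At the point, J = [[-4.000, 5.000], [7.000, -18.000]] (det J = 37.000).
Solving J·Δ = −F gives Δ = (0.541, -0.568).

(0.541, -0.568)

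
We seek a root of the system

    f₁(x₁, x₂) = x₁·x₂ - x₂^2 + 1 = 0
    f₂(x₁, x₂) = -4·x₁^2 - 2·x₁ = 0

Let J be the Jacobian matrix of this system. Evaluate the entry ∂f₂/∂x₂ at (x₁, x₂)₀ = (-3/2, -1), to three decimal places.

∂f₂/∂x₂ = 0.
At (-3/2, -1) this is 0.000.

0.000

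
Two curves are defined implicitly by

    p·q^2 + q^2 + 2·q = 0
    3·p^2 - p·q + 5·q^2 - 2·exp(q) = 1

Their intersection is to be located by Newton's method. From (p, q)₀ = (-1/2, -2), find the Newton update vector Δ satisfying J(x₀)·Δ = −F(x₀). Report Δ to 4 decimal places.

(0.5000, 0.9094)

At (-1/2, -2): F = (-2.0000, 18.479329).
Jacobian J = [[q^2, 2·p·q + 2·q + 2], [6·p - q, -p + 10·q - 2·exp(q)]].
At the point, J = [[4.0000, 0.0000], [-1.0000, -19.770671]] (det J = -79.082682).
Solving J·Δ = −F gives Δ = (0.5000, 0.9094).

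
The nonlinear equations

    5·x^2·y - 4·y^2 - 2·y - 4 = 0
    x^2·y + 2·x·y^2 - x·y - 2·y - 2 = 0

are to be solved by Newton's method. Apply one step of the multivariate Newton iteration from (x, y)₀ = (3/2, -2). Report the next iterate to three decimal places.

(0.844, -1.255)

At (3/2, -2): F = (-38.500, 12.500).
Jacobian J = [[10·x·y, 5·x^2 - 8·y - 2], [2·x·y + 2·y^2 - y, x^2 + 4·x·y - x - 2]].
At the point, J = [[-30.000, 25.250], [4.000, -13.250]] (det J = 296.500).
Solving J·Δ = −F gives Δ = (-0.656, 0.745).
Then the next iterate is (x, y)₁ = (0.844, -1.255).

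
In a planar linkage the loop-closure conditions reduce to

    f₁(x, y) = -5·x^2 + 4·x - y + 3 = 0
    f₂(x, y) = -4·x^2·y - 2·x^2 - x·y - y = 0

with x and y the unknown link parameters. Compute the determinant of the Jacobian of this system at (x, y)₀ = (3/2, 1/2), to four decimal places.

J = [[-10·x + 4, -1], [-8·x·y - 4·x - y, -4·x^2 - x - 1]].
At the point, J = [[-11.0000, -1.0000], [-12.5000, -11.5000]].
det J = 114.0000.

114.0000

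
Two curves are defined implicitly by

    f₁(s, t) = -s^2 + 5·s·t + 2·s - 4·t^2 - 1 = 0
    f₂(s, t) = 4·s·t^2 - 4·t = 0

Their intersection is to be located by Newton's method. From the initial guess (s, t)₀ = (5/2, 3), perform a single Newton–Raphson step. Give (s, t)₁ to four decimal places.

At (5/2, 3): F = (-0.7500, 78.0000).
Jacobian J = [[-2·s + 5·t + 2, 5·s - 8·t], [4·t^2, 8·s·t - 4]].
At the point, J = [[12.0000, -11.5000], [36.0000, 56.0000]] (det J = 1086.0000).
Solving J·Δ = −F gives Δ = (-0.7873, -0.8867).
Then the next iterate is (s, t)₁ = (1.7127, 2.1133).

(1.7127, 2.1133)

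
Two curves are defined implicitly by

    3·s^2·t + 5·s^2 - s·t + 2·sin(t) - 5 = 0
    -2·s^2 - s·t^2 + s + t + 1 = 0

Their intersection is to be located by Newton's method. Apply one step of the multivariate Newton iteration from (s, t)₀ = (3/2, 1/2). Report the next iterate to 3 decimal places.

At (3/2, 1/2): F = (9.83385, -1.875).
Jacobian J = [[6·s·t + 10·s - t, 3·s^2 - s + 2·cos(t)], [-4·s - t^2 + 1, -2·s·t + 1]].
At the point, J = [[19.000, 7.00517], [-5.250, -0.500]] (det J = 27.27712).
Solving J·Δ = −F gives Δ = (-0.301, -0.587).
Then the next iterate is (s, t)₁ = (1.199, -0.087).

(1.199, -0.087)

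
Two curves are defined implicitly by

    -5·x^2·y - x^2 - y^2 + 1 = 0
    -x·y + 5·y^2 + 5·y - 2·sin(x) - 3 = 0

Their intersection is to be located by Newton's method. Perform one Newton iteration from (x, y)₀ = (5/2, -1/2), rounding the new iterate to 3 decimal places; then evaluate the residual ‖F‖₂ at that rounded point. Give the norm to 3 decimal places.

151.894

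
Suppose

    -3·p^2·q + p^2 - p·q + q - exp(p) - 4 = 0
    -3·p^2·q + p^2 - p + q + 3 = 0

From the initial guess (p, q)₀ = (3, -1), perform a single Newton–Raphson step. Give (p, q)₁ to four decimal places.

At (3, -1): F = (13.914463, 35.0000).
Jacobian J = [[-6·p·q + 2·p - q - exp(p), -3·p^2 - p + 1], [-6·p·q + 2·p - 1, -3·p^2 + 1]].
At the point, J = [[4.914463, -29.0000], [23.0000, -26.0000]] (det J = 539.223960).
Solving J·Δ = −F gives Δ = (-1.2114, 0.2745).
Then the next iterate is (p, q)₁ = (1.7886, -0.7255).

(1.7886, -0.7255)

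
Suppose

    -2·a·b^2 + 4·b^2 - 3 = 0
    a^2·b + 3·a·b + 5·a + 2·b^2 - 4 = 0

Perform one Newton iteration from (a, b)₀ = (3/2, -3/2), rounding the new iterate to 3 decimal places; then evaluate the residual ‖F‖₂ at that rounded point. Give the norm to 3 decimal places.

At (3/2, -3/2): F = (-0.750, -2.125).
Jacobian J = [[-2·b^2, -4·a·b + 8·b], [2·a·b + 3·b + 5, a^2 + 3·a + 4·b]].
At the point, J = [[-4.500, -3.000], [-4.000, 0.750]] (det J = -15.375).
Solving J·Δ = −F gives Δ = (-0.451, 0.427).
Then the next iterate is (a, b)₁ = (1.049, -1.073).
Re-evaluating at (1.049, -1.073): F = (-0.81017, -1.00980), so ‖F‖₂ = 1.295.

1.295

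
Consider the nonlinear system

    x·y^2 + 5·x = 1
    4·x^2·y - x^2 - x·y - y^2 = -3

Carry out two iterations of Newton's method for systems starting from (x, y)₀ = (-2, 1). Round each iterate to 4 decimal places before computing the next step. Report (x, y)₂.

At (-2, 1): F = (-13.0000, 16.0000).
Jacobian J = [[y^2 + 5, 2·x·y], [8·x·y - 2·x - y, 4·x^2 - x - 2·y]].
At the point, J = [[6.0000, -4.0000], [-13.0000, 16.0000]] (det J = 44.0000).
Solving J·Δ = −F gives Δ = (3.2727, 1.6591).
Then the next iterate is (x, y)₁ = (1.2727, 2.6591).
Round to (1.2727, 2.6591) and repeat: F = (14.362523, 8.153657), J = [[12.070813, 6.768473], [21.869393, -0.111839]].
Δ = (-0.3802, -1.4439), so (x, y)₂ = (0.8925, 1.2152).

(0.8925, 1.2152)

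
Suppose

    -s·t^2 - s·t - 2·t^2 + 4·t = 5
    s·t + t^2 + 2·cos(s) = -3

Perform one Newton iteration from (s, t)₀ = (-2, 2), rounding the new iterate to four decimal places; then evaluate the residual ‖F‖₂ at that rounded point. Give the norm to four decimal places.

At (-2, 2): F = (7.0000, 2.167706).
Jacobian J = [[-t^2 - t, -2·s·t - s - 4·t + 4], [t - 2·sin(s), s + 2·t]].
At the point, J = [[-6.0000, 6.0000], [3.818595, 2.0000]] (det J = -34.911569).
Solving J·Δ = −F gives Δ = (0.0285, -1.1382).
Then the next iterate is (s, t)₁ = (-1.9715, 0.8618).
Re-evaluating at (-1.9715, 0.8618): F = (0.125072, 1.263528), so ‖F‖₂ = 1.2697.

1.2697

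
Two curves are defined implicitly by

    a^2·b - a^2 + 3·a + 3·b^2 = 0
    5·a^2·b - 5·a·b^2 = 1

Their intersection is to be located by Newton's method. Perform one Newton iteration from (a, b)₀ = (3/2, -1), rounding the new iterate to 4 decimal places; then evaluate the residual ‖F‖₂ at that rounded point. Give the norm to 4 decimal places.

4.4297

At (3/2, -1): F = (3.0000, -19.7500).
Jacobian J = [[2·a·b - 2·a + 3, a^2 + 6·b], [10·a·b - 5·b^2, 5·a^2 - 10·a·b]].
At the point, J = [[-3.0000, -3.7500], [-20.0000, 26.2500]] (det J = -153.7500).
Solving J·Δ = −F gives Δ = (0.0305, 0.7756).
Then the next iterate is (a, b)₁ = (1.5305, -0.2244).
Re-evaluating at (1.5305, -0.2244): F = (1.874494, -4.013551), so ‖F‖₂ = 4.4297.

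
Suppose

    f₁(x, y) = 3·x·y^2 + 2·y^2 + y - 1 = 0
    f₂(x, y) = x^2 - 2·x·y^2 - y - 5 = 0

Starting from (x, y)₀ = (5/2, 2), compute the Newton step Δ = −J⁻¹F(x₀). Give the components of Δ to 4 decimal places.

(-0.0722, -0.9778)

At (5/2, 2): F = (39.0000, -20.7500).
Jacobian J = [[3·y^2, 6·x·y + 4·y + 1], [2·x - 2·y^2, -4·x·y - 1]].
At the point, J = [[12.0000, 39.0000], [-3.0000, -21.0000]] (det J = -135.0000).
Solving J·Δ = −F gives Δ = (-0.0722, -0.9778).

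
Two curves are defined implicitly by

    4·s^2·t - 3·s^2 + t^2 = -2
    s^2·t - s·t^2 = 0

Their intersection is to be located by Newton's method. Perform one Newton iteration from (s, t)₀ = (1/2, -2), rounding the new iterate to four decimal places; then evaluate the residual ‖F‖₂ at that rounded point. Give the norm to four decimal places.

At (1/2, -2): F = (3.2500, -2.5000).
Jacobian J = [[8·s·t - 6·s, 4·s^2 + 2·t], [2·s·t - t^2, s^2 - 2·s·t]].
At the point, J = [[-11.0000, -3.0000], [-6.0000, 2.2500]] (det J = -42.7500).
Solving J·Δ = −F gives Δ = (-0.0044, 1.0994).
Then the next iterate is (s, t)₁ = (0.4956, -0.9006).
Re-evaluating at (0.4956, -0.9006): F = (1.189403, -0.623176), so ‖F‖₂ = 1.3428.

1.3428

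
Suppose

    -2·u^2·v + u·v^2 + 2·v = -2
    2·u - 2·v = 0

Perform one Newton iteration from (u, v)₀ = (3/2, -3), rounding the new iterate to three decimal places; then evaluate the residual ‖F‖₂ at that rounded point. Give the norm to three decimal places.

At (3/2, -3): F = (23.000, 9.000).
Jacobian J = [[-4·u·v + v^2, -2·u^2 + 2·u·v + 2], [2, -2]].
At the point, J = [[27.000, -11.500], [2.000, -2.000]] (det J = -31.000).
Solving J·Δ = −F gives Δ = (1.855, 6.355).
Then the next iterate is (u, v)₁ = (3.355, 3.355).
Re-evaluating at (3.355, 3.355): F = (-29.05396, 0.000), so ‖F‖₂ = 29.054.

29.054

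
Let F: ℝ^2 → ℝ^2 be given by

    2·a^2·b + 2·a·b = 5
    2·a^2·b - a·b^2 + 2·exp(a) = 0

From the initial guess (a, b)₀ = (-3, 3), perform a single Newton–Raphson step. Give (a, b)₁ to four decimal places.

(-2.7361, 1.0763)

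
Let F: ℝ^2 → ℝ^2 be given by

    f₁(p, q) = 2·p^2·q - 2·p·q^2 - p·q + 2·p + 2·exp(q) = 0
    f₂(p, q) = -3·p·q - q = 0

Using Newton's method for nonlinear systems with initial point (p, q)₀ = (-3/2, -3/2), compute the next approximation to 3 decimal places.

(-0.735, -0.984)

At (-3/2, -3/2): F = (-4.80374, -5.250).
Jacobian J = [[4·p·q - 2·q^2 - q + 2, 2·p^2 - 4·p·q - p + 2·exp(q)], [-3·q, -3·p - 1]].
At the point, J = [[8.000, -2.55374], [4.500, 3.500]] (det J = 39.49183).
Solving J·Δ = −F gives Δ = (0.765, 0.516).
Then the next iterate is (p, q)₁ = (-0.735, -0.984).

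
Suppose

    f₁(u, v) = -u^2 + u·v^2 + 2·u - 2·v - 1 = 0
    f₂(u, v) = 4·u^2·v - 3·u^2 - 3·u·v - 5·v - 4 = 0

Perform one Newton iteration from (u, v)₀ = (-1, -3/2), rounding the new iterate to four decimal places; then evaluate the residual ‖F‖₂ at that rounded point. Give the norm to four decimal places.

At (-1, -3/2): F = (-3.2500, -10.0000).
Jacobian J = [[-2·u + v^2 + 2, 2·u·v - 2], [8·u·v - 6·u - 3·v, 4·u^2 - 3·u - 5]].
At the point, J = [[6.2500, 1.0000], [22.5000, 2.0000]] (det J = -10.0000).
Solving J·Δ = −F gives Δ = (0.3500, 1.0625).
Then the next iterate is (u, v)₁ = (-0.6500, -0.4375).
Re-evaluating at (-0.6500, -0.4375): F = (-1.971914, -4.6725), so ‖F‖₂ = 5.0716.

5.0716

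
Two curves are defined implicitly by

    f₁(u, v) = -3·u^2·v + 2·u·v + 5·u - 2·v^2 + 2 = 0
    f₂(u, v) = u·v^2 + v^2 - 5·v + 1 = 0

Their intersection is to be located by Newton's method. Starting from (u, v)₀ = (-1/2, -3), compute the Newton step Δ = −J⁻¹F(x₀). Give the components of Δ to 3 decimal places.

(-8.500, -7.000)

At (-1/2, -3): F = (-13.250, 20.500).
Jacobian J = [[-6·u·v + 2·v + 5, -3·u^2 + 2·u - 4·v], [v^2, 2·u·v + 2·v - 5]].
At the point, J = [[-10.000, 10.250], [9.000, -8.000]] (det J = -12.250).
Solving J·Δ = −F gives Δ = (-8.500, -7.000).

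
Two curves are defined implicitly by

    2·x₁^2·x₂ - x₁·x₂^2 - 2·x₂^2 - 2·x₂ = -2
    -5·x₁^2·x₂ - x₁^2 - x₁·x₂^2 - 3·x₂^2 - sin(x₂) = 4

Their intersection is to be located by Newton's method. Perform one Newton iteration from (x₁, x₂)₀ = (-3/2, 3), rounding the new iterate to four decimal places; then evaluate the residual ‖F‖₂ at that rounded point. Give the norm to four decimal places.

At (-3/2, 3): F = (5.0000, -53.641120).
Jacobian J = [[4·x₁·x₂ - x₂^2, 2·x₁^2 - 2·x₁·x₂ - 4·x₂ - 2], [-10·x₁·x₂ - 2·x₁ - x₂^2, -5·x₁^2 - 2·x₁·x₂ - 6·x₂ - cos(x₂)]].
At the point, J = [[-27.0000, -0.5000], [39.0000, -19.260008]] (det J = 539.520203).
Solving J·Δ = −F gives Δ = (0.2282, -2.3230).
Then the next iterate is (x₁, x₂)₁ = (-1.2718, 0.6770).
Re-evaluating at (-1.2718, 0.6770): F = (2.502306, -12.511171), so ‖F‖₂ = 12.7590.

12.7590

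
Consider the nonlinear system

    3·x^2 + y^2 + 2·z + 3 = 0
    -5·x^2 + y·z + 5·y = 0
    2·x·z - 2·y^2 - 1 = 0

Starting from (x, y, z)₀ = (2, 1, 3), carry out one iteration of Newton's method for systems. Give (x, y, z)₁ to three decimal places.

At (2, 1, 3): F = (22.000, -12.000, 9.000).
Jacobian J = [[6·x, 2·y, 2], [-10·x, z + 5, y], [2·z, -4·y, 2·x]].
At the point, J = [[12.000, 2.000, 2.000], [-20.000, 8.000, 1.000], [6.000, -4.000, 4.000]] (det J = 668.000).
Solving J·Δ = −F gives Δ = (-1.284, -1.485, -1.808).
Then the next iterate is (x, y, z)₁ = (0.716, -0.485, 1.192).

(0.716, -0.485, 1.192)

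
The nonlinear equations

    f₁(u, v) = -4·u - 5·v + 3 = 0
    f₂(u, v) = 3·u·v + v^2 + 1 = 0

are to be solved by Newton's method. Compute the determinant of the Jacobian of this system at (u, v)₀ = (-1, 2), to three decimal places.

J = [[-4, -5], [3·v, 3·u + 2·v]].
At the point, J = [[-4.000, -5.000], [6.000, 1.000]].
det J = 26.000.

26.000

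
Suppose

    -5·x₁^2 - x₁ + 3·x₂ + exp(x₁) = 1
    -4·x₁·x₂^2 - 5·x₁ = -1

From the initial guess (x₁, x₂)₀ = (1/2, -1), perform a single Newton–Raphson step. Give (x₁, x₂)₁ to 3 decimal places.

At (1/2, -1): F = (-4.10128, -3.500).
Jacobian J = [[-10·x₁ + exp(x₁) - 1, 3], [-4·x₂^2 - 5, -8·x₁·x₂]].
At the point, J = [[-4.35128, 3.000], [-9.000, 4.000]] (det J = 9.59489).
Solving J·Δ = −F gives Δ = (0.615, 2.260).
Then the next iterate is (x₁, x₂)₁ = (1.115, 1.260).

(1.115, 1.260)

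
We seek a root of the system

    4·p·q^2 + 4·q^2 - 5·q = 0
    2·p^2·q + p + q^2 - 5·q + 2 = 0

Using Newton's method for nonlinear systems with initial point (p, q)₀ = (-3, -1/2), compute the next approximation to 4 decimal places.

(0.0833, -1.6944)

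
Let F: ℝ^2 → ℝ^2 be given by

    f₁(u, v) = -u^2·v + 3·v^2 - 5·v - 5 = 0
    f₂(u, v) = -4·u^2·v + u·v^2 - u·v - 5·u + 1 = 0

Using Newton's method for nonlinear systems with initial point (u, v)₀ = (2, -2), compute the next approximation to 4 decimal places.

(1.8247, -0.8763)

At (2, -2): F = (25.0000, 35.0000).
Jacobian J = [[-2·u·v, -u^2 + 6·v - 5], [-8·u·v + v^2 - v - 5, -4·u^2 + 2·u·v - u]].
At the point, J = [[8.0000, -21.0000], [33.0000, -26.0000]] (det J = 485.0000).
Solving J·Δ = −F gives Δ = (-0.1753, 1.1237).
Then the next iterate is (u, v)₁ = (1.8247, -0.8763).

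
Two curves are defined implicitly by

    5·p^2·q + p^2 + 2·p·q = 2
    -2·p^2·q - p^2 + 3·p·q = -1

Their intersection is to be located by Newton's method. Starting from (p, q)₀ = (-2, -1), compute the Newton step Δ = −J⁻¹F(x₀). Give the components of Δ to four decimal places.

At (-2, -1): F = (-14.0000, 11.0000).
Jacobian J = [[10·p·q + 2·p + 2·q, 5·p^2 + 2·p], [-4·p·q - 2·p + 3·q, -2·p^2 + 3·p]].
At the point, J = [[14.0000, 16.0000], [-7.0000, -14.0000]] (det J = -84.0000).
Solving J·Δ = −F gives Δ = (0.2381, 0.6667).

(0.2381, 0.6667)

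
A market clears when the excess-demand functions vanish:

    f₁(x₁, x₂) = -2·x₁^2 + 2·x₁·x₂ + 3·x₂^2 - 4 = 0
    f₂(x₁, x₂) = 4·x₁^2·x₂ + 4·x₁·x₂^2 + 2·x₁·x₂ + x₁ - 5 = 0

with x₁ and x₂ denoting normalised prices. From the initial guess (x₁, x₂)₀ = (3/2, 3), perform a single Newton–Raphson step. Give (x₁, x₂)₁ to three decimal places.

At (3/2, 3): F = (27.500, 86.500).
Jacobian J = [[-4·x₁ + 2·x₂, 2·x₁ + 6·x₂], [8·x₁·x₂ + 4·x₂^2 + 2·x₂ + 1, 4·x₁^2 + 8·x₁·x₂ + 2·x₁]].
At the point, J = [[0.000, 21.000], [79.000, 48.000]] (det J = -1659.000).
Solving J·Δ = −F gives Δ = (-0.299, -1.310).
Then the next iterate is (x₁, x₂)₁ = (1.201, 1.690).

(1.201, 1.690)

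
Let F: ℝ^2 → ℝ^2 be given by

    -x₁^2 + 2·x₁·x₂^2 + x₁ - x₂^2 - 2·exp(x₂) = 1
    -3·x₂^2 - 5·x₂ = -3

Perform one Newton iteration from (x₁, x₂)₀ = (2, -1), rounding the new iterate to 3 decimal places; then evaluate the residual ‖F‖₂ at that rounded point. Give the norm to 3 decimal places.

At (2, -1): F = (-0.73576, 5.000).
Jacobian J = [[-2·x₁ + 2·x₂^2 + 1, 4·x₁·x₂ - 2·x₂ - 2·exp(x₂)], [0, -6·x₂ - 5]].
At the point, J = [[-1.000, -6.73576], [0.000, 1.000]] (det J = -1.000).
Solving J·Δ = −F gives Δ = (32.943, -5.000).
Then the next iterate is (x₁, x₂)₁ = (34.943, -6.000).
Re-evaluating at (34.943, -6.000): F = (1292.82079, -75.000), so ‖F‖₂ = 1294.994.

1294.994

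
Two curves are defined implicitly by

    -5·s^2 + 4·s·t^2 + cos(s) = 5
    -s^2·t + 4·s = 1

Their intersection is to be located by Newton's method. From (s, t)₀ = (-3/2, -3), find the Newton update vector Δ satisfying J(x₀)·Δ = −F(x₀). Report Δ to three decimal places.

(-2.649, 5.776)

At (-3/2, -3): F = (-70.17926, -0.250).
Jacobian J = [[-10·s + 4·t^2 - sin(s), 8·s·t], [-2·s·t + 4, -s^2]].
At the point, J = [[51.99749, 36.000], [-5.000, -2.250]] (det J = 63.00564).
Solving J·Δ = −F gives Δ = (-2.649, 5.776).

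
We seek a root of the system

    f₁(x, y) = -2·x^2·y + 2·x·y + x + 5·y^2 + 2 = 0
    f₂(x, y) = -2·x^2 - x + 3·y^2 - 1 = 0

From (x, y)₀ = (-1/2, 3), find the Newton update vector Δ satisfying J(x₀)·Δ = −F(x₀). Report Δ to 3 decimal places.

(-0.073, -1.440)

At (-1/2, 3): F = (42.000, 26.000).
Jacobian J = [[-4·x·y + 2·y + 1, -2·x^2 + 2·x + 10·y], [-4·x - 1, 6·y]].
At the point, J = [[13.000, 28.500], [1.000, 18.000]] (det J = 205.500).
Solving J·Δ = −F gives Δ = (-0.073, -1.440).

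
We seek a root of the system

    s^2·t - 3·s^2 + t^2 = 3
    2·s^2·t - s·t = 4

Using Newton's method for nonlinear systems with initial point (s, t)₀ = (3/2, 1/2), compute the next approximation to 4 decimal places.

(0.9449, 1.7959)

At (3/2, 1/2): F = (-8.3750, -2.5000).
Jacobian J = [[2·s·t - 6·s, s^2 + 2·t], [4·s·t - t, 2·s^2 - s]].
At the point, J = [[-7.5000, 3.2500], [2.5000, 3.0000]] (det J = -30.6250).
Solving J·Δ = −F gives Δ = (-0.5551, 1.2959).
Then the next iterate is (s, t)₁ = (0.9449, 1.7959).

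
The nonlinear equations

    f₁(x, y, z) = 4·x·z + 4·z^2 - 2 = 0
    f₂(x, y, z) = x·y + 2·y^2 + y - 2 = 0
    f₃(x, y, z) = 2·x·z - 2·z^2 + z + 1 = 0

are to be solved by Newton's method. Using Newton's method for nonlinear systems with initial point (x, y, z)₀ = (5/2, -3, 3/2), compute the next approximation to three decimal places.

(0.667, -1.706, 1.000)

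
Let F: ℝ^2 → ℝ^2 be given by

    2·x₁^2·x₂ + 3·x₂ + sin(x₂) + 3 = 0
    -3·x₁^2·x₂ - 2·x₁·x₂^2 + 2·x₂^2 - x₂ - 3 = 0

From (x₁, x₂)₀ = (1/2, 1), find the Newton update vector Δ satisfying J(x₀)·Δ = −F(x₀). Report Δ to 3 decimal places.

(-0.821, -1.411)

At (1/2, 1): F = (7.34147, -3.750).
Jacobian J = [[4·x₁·x₂, 2·x₁^2 + cos(x₂) + 3], [-6·x₁·x₂ - 2·x₂^2, -3·x₁^2 - 4·x₁·x₂ + 4·x₂ - 1]].
At the point, J = [[2.000, 4.04030], [-5.000, 0.250]] (det J = 20.70151).
Solving J·Δ = −F gives Δ = (-0.821, -1.411).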